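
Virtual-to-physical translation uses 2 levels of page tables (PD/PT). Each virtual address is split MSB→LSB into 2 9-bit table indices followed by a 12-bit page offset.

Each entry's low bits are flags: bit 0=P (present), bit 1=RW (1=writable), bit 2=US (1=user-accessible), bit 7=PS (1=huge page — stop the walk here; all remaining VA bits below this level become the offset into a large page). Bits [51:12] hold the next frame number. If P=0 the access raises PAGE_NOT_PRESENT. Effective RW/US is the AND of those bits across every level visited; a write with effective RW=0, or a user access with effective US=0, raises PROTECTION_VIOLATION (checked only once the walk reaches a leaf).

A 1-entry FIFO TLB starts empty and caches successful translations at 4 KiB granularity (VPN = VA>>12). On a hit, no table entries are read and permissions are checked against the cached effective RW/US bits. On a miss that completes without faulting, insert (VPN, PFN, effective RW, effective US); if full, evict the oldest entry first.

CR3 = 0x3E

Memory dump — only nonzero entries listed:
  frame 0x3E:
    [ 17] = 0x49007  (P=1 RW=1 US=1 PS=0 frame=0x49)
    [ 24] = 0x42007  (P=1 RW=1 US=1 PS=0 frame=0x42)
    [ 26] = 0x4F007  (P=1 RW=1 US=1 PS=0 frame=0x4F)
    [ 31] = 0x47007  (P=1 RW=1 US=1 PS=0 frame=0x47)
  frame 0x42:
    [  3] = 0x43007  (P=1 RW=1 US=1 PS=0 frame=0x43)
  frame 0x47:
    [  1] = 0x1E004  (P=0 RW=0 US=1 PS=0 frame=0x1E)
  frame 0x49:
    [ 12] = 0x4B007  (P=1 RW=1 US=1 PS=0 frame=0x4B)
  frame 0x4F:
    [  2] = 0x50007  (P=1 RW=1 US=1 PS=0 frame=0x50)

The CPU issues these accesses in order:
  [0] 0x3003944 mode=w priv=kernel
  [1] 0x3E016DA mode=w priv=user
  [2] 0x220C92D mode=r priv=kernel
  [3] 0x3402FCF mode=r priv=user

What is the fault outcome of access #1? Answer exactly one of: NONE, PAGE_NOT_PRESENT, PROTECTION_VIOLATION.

Walk each access:
#0 VA=0x3003944 (w,kernel):
  [0] read 0x3E idx=24: raw=0x42007 flags P=1 W=1 U=1 S=0
  [1] read 0x42 idx=3: raw=0x43007 flags P=1 W=1 U=1 S=0
  ⇒ phys 0x43944  [2 reads]
#1 VA=0x3E016DA (w,user):
  [0] read 0x3E idx=31: raw=0x47007 flags P=1 W=1 U=1 S=0
  [1] read 0x47 idx=1: raw=0x1E004 flags P=0 W=0 U=1 S=0
  ⇒ fault: PAGE_NOT_PRESENT  — 2 lookups
#2 VA=0x220C92D (r,kernel):
  [0] read 0x3E idx=17: raw=0x49007 flags P=1 W=1 U=1 S=0
  [1] read 0x49 idx=12: raw=0x4B007 flags P=1 W=1 U=1 S=0
  ⇒ phys 0x4B92D  [2 reads]
#3 VA=0x3402FCF (r,user):
  [0] read 0x3E idx=26: raw=0x4F007 flags P=1 W=1 U=1 S=0
  [1] read 0x4F idx=2: raw=0x50007 flags P=1 W=1 U=1 S=0
  ⇒ phys 0x50FCF  [2 reads]

Access #1 fault: PAGE_NOT_PRESENT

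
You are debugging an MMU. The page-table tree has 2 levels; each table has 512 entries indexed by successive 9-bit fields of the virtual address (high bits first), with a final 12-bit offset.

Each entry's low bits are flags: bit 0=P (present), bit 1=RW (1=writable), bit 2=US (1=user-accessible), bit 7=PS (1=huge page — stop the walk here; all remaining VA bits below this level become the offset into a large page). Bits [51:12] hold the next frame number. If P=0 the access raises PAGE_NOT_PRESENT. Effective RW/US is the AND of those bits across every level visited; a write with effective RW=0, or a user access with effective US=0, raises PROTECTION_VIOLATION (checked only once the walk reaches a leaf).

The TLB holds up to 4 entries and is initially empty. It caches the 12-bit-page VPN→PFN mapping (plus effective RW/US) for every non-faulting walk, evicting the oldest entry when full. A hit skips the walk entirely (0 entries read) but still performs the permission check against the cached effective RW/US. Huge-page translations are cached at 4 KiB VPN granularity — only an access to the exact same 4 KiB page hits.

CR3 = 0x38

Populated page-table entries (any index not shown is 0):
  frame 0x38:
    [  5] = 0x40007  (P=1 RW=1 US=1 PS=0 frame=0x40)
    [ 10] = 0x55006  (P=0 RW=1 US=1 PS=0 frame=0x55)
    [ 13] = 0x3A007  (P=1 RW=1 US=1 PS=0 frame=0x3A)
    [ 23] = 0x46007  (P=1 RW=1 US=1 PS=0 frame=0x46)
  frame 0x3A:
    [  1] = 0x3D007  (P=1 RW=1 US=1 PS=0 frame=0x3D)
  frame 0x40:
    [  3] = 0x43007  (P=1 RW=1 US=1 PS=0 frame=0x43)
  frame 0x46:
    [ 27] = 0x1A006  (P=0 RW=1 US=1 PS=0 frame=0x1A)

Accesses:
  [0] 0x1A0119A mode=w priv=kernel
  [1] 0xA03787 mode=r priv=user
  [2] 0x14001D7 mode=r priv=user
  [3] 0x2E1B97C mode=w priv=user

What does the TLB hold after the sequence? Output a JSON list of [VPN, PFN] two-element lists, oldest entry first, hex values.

Trace:
#0 VA=0x1A0119A (w,kernel):
  L0: frame=0x38 idx=13 entry=0x3A007 [P=1 RW=1 US=1 PS=0]
  L1: frame=0x3A idx=1 entry=0x3D007 [P=1 RW=1 US=1 PS=0]
  ⇒ phys 0x3D19A  [2 reads]
#1 VA=0xA03787 (r,user):
  L0: frame=0x38 idx=5 entry=0x40007 [P=1 RW=1 US=1 PS=0]
  L1: frame=0x40 idx=3 entry=0x43007 [P=1 RW=1 US=1 PS=0]
  ⇒ phys 0x43787  [2 reads]
#2 VA=0x14001D7 (r,user):
  L0: frame=0x38 idx=10 entry=0x55006 [P=0 RW=1 US=1 PS=0]
  ⇒ fault: PAGE_NOT_PRESENT  — 1 lookups
#3 VA=0x2E1B97C (w,user):
  L0: frame=0x38 idx=23 entry=0x46007 [P=1 RW=1 US=1 PS=0]
  L1: frame=0x46 idx=27 entry=0x1A006 [P=0 RW=1 US=1 PS=0]
  ⇒ fault: PAGE_NOT_PRESENT  — 2 lookups

TLB: [["0x1A01", "0x3D"], ["0xA03", "0x43"]]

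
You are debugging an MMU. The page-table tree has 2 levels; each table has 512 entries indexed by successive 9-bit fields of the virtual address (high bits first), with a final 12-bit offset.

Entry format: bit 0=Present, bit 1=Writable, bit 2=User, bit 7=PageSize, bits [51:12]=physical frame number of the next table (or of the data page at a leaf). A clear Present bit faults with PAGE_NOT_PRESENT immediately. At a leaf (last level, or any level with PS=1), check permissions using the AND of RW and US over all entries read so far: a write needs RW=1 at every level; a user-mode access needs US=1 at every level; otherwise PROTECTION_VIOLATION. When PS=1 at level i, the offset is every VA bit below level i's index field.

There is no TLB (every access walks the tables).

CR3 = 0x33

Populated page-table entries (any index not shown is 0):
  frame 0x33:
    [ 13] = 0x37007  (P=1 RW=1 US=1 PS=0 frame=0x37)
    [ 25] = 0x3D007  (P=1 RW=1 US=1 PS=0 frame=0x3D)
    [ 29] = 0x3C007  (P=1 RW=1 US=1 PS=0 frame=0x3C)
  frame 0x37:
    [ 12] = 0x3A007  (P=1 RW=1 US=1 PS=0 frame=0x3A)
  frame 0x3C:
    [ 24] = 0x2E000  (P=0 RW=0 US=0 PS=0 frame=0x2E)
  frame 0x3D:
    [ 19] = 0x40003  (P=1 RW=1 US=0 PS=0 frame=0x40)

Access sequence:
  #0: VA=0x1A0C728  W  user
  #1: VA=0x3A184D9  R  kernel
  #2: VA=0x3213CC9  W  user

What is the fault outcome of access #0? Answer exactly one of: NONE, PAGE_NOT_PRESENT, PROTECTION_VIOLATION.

Trace:
#0 VA=0x1A0C728 (w,user):
  L0: frame=0x33 idx=13 entry=0x37007 [P=1 RW=1 US=1 PS=0]
  L1: frame=0x37 idx=12 entry=0x3A007 [P=1 RW=1 US=1 PS=0]
  ⇒ phys 0x3A728  [2 reads]
#1 VA=0x3A184D9 (r,kernel):
  L0: frame=0x33 idx=29 entry=0x3C007 [P=1 RW=1 US=1 PS=0]
  L1: frame=0x3C idx=24 entry=0x2E000 [P=0 RW=0 US=0 PS=0]
  ✗ PAGE_NOT_PRESENT  [2 reads]
#2 VA=0x3213CC9 (w,user):
  L0: frame=0x33 idx=25 entry=0x3D007 [P=1 RW=1 US=1 PS=0]
  L1: frame=0x3D idx=19 entry=0x40003 [P=1 RW=1 US=0 PS=0]
  ✗ PROTECTION_VIOLATION  [2 reads]

Access #0 fault: NONE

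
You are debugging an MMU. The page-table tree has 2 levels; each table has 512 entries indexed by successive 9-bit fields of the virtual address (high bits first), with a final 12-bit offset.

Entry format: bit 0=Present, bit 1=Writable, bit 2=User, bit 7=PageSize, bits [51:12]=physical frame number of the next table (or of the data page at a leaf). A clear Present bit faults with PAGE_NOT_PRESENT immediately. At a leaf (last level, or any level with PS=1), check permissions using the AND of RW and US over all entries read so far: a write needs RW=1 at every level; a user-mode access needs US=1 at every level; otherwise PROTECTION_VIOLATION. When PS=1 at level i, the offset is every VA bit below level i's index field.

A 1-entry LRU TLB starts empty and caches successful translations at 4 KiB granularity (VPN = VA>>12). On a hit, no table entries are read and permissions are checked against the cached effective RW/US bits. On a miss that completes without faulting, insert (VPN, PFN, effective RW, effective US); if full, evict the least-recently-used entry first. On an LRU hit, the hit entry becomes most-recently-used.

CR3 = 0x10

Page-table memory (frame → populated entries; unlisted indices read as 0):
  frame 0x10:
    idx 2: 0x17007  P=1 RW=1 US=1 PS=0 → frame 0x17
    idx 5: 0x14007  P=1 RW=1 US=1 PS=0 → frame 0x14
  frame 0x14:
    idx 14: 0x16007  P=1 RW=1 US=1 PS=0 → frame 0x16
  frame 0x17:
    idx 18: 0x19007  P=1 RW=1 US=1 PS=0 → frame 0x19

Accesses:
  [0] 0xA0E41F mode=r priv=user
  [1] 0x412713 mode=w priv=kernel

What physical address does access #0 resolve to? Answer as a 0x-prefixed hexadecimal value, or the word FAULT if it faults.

Walk each access:
#0 VA=0xA0E41F (r,user):
  [0] read 0x10 idx=5: raw=0x14007 flags P=1 W=1 U=1 S=0
  [1] read 0x14 idx=14: raw=0x16007 flags P=1 W=1 U=1 S=0
  → PA=0x1641F  (2 entries read)
#1 VA=0x412713 (w,kernel):
  [0] read 0x10 idx=2: raw=0x17007 flags P=1 W=1 U=1 S=0
  [1] read 0x17 idx=18: raw=0x19007 flags P=1 W=1 U=1 S=0
  → PA=0x19713  (2 entries read)

Access #0 PA: 0x1641F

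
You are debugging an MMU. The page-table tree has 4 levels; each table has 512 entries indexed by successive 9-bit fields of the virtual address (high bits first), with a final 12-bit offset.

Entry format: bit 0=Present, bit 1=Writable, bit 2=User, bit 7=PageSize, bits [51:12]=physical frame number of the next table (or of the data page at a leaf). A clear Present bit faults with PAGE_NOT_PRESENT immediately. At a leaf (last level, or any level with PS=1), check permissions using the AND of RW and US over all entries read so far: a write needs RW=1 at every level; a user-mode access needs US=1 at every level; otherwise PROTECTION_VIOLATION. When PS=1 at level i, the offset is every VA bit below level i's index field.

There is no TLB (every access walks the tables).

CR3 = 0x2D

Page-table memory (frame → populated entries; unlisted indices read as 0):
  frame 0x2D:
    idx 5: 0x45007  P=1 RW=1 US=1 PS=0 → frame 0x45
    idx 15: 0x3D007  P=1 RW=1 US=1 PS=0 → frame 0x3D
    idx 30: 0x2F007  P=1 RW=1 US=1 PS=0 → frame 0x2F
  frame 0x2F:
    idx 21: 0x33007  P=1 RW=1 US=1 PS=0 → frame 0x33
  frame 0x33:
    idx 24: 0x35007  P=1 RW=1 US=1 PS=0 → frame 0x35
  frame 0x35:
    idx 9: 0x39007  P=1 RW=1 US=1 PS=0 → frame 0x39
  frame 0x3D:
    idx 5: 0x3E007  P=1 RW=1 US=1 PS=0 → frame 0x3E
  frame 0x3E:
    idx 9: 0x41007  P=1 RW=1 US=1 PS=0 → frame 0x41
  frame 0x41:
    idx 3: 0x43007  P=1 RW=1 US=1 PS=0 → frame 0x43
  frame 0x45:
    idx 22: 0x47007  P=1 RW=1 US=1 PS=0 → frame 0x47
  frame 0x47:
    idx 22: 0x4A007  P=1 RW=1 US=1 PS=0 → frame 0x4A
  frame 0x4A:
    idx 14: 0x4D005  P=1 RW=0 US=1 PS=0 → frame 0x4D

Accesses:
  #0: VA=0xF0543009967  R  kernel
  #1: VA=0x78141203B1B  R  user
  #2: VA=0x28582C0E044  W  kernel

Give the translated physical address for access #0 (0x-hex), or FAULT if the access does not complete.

Trace:
#0 VA=0xF0543009967 (r,kernel):
  lvl0: tbl 0x2D, slot 30 ⇒ 0x2F007 (P1/RW1/US1/PS0)
  lvl1: tbl 0x2F, slot 21 ⇒ 0x33007 (P1/RW1/US1/PS0)
  lvl2: tbl 0x33, slot 24 ⇒ 0x35007 (P1/RW1/US1/PS0)
  lvl3: tbl 0x35, slot 9 ⇒ 0x39007 (P1/RW1/US1/PS0)
  → PA=0x39967  (4 entries read)
#1 VA=0x78141203B1B (r,user):
  lvl0: tbl 0x2D, slot 15 ⇒ 0x3D007 (P1/RW1/US1/PS0)
  lvl1: tbl 0x3D, slot 5 ⇒ 0x3E007 (P1/RW1/US1/PS0)
  lvl2: tbl 0x3E, slot 9 ⇒ 0x41007 (P1/RW1/US1/PS0)
  lvl3: tbl 0x41, slot 3 ⇒ 0x43007 (P1/RW1/US1/PS0)
  → PA=0x43B1B  (4 entries read)
#2 VA=0x28582C0E044 (w,kernel):
  lvl0: tbl 0x2D, slot 5 ⇒ 0x45007 (P1/RW1/US1/PS0)
  lvl1: tbl 0x45, slot 22 ⇒ 0x47007 (P1/RW1/US1/PS0)
  lvl2: tbl 0x47, slot 22 ⇒ 0x4A007 (P1/RW1/US1/PS0)
  lvl3: tbl 0x4A, slot 14 ⇒ 0x4D005 (P1/RW0/US1/PS0)
  ⇒ fault: PROTECTION_VIOLATION  — 4 lookups

Access #0 PA: 0x39967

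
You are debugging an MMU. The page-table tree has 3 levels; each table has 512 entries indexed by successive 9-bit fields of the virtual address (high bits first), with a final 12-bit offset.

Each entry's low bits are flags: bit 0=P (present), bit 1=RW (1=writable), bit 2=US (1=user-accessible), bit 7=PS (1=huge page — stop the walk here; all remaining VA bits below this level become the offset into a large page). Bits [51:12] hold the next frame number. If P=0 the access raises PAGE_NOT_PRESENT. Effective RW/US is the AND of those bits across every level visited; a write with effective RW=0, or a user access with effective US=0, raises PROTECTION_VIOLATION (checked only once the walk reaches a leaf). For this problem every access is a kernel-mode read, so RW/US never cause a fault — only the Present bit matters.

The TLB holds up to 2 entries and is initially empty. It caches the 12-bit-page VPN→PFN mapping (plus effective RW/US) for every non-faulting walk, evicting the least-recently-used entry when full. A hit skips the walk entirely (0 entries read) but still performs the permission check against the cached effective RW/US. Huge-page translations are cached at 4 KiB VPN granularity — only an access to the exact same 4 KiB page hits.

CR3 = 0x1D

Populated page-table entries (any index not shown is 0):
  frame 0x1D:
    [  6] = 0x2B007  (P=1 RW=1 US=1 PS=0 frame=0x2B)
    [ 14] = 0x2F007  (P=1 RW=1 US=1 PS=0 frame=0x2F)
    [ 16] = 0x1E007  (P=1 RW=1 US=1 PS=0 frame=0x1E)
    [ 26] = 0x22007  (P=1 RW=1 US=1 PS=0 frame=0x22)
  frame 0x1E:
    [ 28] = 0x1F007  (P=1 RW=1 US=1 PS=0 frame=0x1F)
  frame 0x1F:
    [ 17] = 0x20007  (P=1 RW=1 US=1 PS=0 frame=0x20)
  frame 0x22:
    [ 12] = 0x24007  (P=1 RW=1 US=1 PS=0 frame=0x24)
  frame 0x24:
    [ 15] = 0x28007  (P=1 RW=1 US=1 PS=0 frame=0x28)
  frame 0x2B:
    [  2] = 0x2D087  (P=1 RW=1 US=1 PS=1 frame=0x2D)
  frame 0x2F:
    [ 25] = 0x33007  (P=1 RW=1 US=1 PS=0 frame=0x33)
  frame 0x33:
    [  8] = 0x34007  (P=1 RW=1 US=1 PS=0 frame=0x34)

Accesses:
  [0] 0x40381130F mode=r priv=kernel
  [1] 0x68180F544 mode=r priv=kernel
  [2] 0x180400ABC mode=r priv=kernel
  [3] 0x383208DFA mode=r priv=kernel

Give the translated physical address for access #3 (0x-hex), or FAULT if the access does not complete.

Trace:
#0 VA=0x40381130F (r,kernel):
  L0: frame=0x1D idx=16 entry=0x1E007 [P=1 RW=1 US=1 PS=0]
  L1: frame=0x1E idx=28 entry=0x1F007 [P=1 RW=1 US=1 PS=0]
  L2: frame=0x1F idx=17 entry=0x20007 [P=1 RW=1 US=1 PS=0]
  ✓ 0x2030F  — 3 lookups
#1 VA=0x68180F544 (r,kernel):
  L0: frame=0x1D idx=26 entry=0x22007 [P=1 RW=1 US=1 PS=0]
  L1: frame=0x22 idx=12 entry=0x24007 [P=1 RW=1 US=1 PS=0]
  L2: frame=0x24 idx=15 entry=0x28007 [P=1 RW=1 US=1 PS=0]
  ✓ 0x28544  — 3 lookups
#2 VA=0x180400ABC (r,kernel):
  L0: frame=0x1D idx=6 entry=0x2B007 [P=1 RW=1 US=1 PS=0]
  L1: frame=0x2B idx=2 entry=0x2D087 [P=1 RW=1 US=1 PS=1]
  ✓ 0x2DABC (huge @L1)  — 2 lookups
#3 VA=0x383208DFA (r,kernel):
  L0: frame=0x1D idx=14 entry=0x2F007 [P=1 RW=1 US=1 PS=0]
  L1: frame=0x2F idx=25 entry=0x33007 [P=1 RW=1 US=1 PS=0]
  L2: frame=0x33 idx=8 entry=0x34007 [P=1 RW=1 US=1 PS=0]
  ✓ 0x34DFA  — 3 lookups

Access #3 PA: 0x34DFA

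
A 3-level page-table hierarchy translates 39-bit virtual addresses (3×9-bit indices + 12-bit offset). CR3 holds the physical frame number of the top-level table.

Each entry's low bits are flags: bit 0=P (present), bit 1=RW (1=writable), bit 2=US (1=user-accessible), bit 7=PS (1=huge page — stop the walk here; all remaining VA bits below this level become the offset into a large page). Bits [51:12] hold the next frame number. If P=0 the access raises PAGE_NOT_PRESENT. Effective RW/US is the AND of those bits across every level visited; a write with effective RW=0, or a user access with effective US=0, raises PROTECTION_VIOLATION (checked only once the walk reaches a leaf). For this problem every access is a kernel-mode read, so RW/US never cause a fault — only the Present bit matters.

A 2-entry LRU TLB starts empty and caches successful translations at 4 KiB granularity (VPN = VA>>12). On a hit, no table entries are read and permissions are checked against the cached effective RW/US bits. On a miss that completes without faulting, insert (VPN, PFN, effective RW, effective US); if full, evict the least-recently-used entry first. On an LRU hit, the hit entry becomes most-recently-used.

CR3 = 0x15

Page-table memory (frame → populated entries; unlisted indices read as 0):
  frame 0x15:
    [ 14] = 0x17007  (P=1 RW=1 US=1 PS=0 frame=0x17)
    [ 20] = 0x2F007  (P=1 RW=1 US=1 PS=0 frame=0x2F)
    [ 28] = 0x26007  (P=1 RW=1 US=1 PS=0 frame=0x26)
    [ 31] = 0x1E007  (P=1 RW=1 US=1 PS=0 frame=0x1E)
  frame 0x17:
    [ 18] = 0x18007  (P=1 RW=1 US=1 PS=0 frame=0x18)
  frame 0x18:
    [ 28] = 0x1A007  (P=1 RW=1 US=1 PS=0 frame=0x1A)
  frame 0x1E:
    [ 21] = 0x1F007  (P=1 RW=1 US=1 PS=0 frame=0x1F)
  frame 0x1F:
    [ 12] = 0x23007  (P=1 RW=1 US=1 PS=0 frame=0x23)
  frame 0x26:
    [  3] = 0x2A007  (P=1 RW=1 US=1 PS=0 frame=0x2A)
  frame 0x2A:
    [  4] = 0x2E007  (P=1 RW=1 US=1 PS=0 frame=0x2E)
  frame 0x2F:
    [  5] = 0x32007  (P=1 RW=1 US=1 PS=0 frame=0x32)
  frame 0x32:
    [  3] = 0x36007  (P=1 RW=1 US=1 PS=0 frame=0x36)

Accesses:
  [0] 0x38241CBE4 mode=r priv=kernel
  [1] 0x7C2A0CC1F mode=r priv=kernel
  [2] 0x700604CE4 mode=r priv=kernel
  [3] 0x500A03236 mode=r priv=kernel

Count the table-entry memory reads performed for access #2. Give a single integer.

Walk each access:
#0 VA=0x38241CBE4 (r,kernel):
  L0 @0x15[14] → 0x17007  P=1,RW=1,US=1,PS=0
  L1 @0x17[18] → 0x18007  P=1,RW=1,US=1,PS=0
  L2 @0x18[28] → 0x1A007  P=1,RW=1,US=1,PS=0
  ✓ 0x1ABE4  — 3 lookups
#1 VA=0x7C2A0CC1F (r,kernel):
  L0 @0x15[31] → 0x1E007  P=1,RW=1,US=1,PS=0
  L1 @0x1E[21] → 0x1F007  P=1,RW=1,US=1,PS=0
  L2 @0x1F[12] → 0x23007  P=1,RW=1,US=1,PS=0
  ✓ 0x23C1F  — 3 lookups
#2 VA=0x700604CE4 (r,kernel):
  L0 @0x15[28] → 0x26007  P=1,RW=1,US=1,PS=0
  L1 @0x26[3] → 0x2A007  P=1,RW=1,US=1,PS=0
  L2 @0x2A[4] → 0x2E007  P=1,RW=1,US=1,PS=0
  ✓ 0x2ECE4  — 3 lookups
#3 VA=0x500A03236 (r,kernel):
  L0 @0x15[20] → 0x2F007  P=1,RW=1,US=1,PS=0
  L1 @0x2F[5] → 0x32007  P=1,RW=1,US=1,PS=0
  L2 @0x32[3] → 0x36007  P=1,RW=1,US=1,PS=0
  ✓ 0x36236  — 3 lookups

Entries read for #2: 3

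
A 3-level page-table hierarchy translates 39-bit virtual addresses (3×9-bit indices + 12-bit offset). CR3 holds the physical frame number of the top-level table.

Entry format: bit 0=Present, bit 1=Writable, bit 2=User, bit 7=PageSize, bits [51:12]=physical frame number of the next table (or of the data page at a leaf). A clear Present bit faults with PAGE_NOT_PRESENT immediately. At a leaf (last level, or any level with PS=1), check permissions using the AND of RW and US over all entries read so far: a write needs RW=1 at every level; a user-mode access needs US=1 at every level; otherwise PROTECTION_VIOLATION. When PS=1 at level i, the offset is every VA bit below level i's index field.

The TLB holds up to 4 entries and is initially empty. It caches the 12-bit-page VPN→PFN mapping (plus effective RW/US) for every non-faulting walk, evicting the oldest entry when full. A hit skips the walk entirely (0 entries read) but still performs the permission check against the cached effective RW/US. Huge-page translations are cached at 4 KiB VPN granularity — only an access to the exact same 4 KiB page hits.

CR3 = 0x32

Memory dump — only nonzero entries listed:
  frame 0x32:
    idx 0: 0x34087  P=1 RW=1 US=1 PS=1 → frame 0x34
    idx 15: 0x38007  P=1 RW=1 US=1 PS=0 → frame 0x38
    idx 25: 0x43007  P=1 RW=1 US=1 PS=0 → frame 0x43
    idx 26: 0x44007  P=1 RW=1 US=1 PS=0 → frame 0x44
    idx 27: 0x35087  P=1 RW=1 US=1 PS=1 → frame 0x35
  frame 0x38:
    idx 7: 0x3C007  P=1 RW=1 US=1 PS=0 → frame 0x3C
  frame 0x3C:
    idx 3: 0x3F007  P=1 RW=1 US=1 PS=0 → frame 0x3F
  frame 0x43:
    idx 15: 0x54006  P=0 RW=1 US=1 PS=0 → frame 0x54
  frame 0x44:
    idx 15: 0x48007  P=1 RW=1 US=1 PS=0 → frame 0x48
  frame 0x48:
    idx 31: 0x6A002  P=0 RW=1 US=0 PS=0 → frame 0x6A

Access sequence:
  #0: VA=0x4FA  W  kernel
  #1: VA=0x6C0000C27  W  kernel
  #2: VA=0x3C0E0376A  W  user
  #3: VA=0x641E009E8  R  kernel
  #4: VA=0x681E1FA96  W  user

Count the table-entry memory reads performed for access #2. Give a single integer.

Trace:
#0 VA=0x4FA (w,kernel):
  L0 @0x32[0] → 0x34087  P=1,RW=1,US=1,PS=1
  ✓ 0x344FA (huge @L0)  — 1 lookups
#1 VA=0x6C0000C27 (w,kernel):
  L0 @0x32[27] → 0x35087  P=1,RW=1,US=1,PS=1
  ✓ 0x35C27 (huge @L0)  — 1 lookups
#2 VA=0x3C0E0376A (w,user):
  L0 @0x32[15] → 0x38007  P=1,RW=1,US=1,PS=0
  L1 @0x38[7] → 0x3C007  P=1,RW=1,US=1,PS=0
  L2 @0x3C[3] → 0x3F007  P=1,RW=1,US=1,PS=0
  ✓ 0x3F76A  — 3 lookups
#3 VA=0x641E009E8 (r,kernel):
  L0 @0x32[25] → 0x43007  P=1,RW=1,US=1,PS=0
  L1 @0x43[15] → 0x54006  P=0,RW=1,US=1,PS=0
  → PAGE_NOT_PRESENT  (2 entries read)
#4 VA=0x681E1FA96 (w,user):
  L0 @0x32[26] → 0x44007  P=1,RW=1,US=1,PS=0
  L1 @0x44[15] → 0x48007  P=1,RW=1,US=1,PS=0
  L2 @0x48[31] → 0x6A002  P=0,RW=1,US=0,PS=0
  → PAGE_NOT_PRESENT  (3 entries read)

Entries read for #2: 3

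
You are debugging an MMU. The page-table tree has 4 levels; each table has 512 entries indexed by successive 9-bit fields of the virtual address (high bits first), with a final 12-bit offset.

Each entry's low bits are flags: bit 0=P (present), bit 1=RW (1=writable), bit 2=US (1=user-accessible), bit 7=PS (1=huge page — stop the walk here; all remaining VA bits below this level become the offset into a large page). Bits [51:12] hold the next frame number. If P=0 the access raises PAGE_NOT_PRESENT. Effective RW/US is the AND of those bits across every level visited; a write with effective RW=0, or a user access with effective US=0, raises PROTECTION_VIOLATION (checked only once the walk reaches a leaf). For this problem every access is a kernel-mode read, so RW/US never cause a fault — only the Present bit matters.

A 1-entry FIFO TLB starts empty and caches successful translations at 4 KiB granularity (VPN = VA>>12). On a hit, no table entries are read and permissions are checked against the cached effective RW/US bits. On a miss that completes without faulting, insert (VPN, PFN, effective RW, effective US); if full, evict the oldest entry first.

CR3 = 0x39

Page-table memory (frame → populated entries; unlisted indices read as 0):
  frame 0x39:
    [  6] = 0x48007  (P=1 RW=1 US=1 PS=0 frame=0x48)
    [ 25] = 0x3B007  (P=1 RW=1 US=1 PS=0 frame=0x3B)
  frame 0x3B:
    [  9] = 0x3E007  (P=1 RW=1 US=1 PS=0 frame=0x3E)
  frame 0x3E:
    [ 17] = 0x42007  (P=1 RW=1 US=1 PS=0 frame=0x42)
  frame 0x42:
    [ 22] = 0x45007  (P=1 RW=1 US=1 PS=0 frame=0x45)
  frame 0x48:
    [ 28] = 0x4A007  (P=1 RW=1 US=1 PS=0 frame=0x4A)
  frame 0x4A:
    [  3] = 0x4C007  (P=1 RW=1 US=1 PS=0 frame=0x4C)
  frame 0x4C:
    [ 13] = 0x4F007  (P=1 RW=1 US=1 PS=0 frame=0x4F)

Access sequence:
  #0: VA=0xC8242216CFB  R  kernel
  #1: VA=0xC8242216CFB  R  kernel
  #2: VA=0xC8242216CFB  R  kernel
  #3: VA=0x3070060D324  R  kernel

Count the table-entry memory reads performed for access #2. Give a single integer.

Trace:
#0 VA=0xC8242216CFB (r,kernel):
  lvl0: tbl 0x39, slot 25 ⇒ 0x3B007 (P1/RW1/US1/PS0)
  lvl1: tbl 0x3B, slot 9 ⇒ 0x3E007 (P1/RW1/US1/PS0)
  lvl2: tbl 0x3E, slot 17 ⇒ 0x42007 (P1/RW1/US1/PS0)
  lvl3: tbl 0x42, slot 22 ⇒ 0x45007 (P1/RW1/US1/PS0)
  ⇒ phys 0x45CFB  [4 reads]
#1 VA=0xC8242216CFB (r,kernel):
  TLB hit vpn=0xC8242216 → PA=0x45CFB
#2 VA=0xC8242216CFB (r,kernel):
  TLB hit vpn=0xC8242216 → PA=0x45CFB
#3 VA=0x3070060D324 (r,kernel):
  lvl0: tbl 0x39, slot 6 ⇒ 0x48007 (P1/RW1/US1/PS0)
  lvl1: tbl 0x48, slot 28 ⇒ 0x4A007 (P1/RW1/US1/PS0)
  lvl2: tbl 0x4A, slot 3 ⇒ 0x4C007 (P1/RW1/US1/PS0)
  lvl3: tbl 0x4C, slot 13 ⇒ 0x4F007 (P1/RW1/US1/PS0)
  ⇒ phys 0x4F324  [4 reads]

Entries read for #2: 0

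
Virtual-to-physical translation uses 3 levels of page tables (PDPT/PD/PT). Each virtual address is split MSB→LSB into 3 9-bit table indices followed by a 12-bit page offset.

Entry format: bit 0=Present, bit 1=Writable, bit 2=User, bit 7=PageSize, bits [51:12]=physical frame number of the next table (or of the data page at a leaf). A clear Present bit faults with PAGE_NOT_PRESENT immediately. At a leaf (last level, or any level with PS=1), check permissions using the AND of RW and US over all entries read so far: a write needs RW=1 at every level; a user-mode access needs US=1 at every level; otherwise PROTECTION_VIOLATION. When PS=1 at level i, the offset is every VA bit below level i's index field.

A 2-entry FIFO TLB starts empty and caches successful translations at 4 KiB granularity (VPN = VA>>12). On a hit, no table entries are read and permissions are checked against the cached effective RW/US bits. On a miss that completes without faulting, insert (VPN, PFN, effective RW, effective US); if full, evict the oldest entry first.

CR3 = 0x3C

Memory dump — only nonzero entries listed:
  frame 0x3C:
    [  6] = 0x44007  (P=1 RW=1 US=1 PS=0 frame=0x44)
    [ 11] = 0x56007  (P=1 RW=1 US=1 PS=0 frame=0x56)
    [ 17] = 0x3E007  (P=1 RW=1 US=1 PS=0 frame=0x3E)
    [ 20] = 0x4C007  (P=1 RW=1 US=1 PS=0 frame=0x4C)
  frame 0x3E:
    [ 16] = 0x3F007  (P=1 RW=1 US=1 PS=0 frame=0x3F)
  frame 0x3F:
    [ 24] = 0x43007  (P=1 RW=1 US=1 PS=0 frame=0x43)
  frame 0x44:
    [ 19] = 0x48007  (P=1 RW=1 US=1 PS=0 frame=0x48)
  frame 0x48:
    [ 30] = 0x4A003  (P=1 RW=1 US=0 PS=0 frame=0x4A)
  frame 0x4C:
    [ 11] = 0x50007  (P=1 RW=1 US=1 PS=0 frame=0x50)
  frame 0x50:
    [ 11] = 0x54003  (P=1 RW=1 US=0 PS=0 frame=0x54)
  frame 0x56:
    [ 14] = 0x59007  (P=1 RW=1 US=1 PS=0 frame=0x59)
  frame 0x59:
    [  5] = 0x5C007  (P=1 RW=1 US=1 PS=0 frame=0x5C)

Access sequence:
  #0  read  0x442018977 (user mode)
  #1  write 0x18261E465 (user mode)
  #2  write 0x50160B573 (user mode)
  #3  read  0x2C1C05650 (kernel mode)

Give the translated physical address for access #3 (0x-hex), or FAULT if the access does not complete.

Walk each access:
#0 VA=0x442018977 (r,user):
  L0 @0x3C[17] → 0x3E007  P=1,RW=1,US=1,PS=0
  L1 @0x3E[16] → 0x3F007  P=1,RW=1,US=1,PS=0
  L2 @0x3F[24] → 0x43007  P=1,RW=1,US=1,PS=0
  → PA=0x43977  (3 entries read)
#1 VA=0x18261E465 (w,user):
  L0 @0x3C[6] → 0x44007  P=1,RW=1,US=1,PS=0
  L1 @0x44[19] → 0x48007  P=1,RW=1,US=1,PS=0
  L2 @0x48[30] → 0x4A003  P=1,RW=1,US=0,PS=0
  → PROTECTION_VIOLATION  (3 entries read)
#2 VA=0x50160B573 (w,user):
  L0 @0x3C[20] → 0x4C007  P=1,RW=1,US=1,PS=0
  L1 @0x4C[11] → 0x50007  P=1,RW=1,US=1,PS=0
  L2 @0x50[11] → 0x54003  P=1,RW=1,US=0,PS=0
  → PROTECTION_VIOLATION  (3 entries read)
#3 VA=0x2C1C05650 (r,kernel):
  L0 @0x3C[11] → 0x56007  P=1,RW=1,US=1,PS=0
  L1 @0x56[14] → 0x59007  P=1,RW=1,US=1,PS=0
  L2 @0x59[5] → 0x5C007  P=1,RW=1,US=1,PS=0
  → PA=0x5C650  (3 entries read)

Access #3 PA: 0x5C650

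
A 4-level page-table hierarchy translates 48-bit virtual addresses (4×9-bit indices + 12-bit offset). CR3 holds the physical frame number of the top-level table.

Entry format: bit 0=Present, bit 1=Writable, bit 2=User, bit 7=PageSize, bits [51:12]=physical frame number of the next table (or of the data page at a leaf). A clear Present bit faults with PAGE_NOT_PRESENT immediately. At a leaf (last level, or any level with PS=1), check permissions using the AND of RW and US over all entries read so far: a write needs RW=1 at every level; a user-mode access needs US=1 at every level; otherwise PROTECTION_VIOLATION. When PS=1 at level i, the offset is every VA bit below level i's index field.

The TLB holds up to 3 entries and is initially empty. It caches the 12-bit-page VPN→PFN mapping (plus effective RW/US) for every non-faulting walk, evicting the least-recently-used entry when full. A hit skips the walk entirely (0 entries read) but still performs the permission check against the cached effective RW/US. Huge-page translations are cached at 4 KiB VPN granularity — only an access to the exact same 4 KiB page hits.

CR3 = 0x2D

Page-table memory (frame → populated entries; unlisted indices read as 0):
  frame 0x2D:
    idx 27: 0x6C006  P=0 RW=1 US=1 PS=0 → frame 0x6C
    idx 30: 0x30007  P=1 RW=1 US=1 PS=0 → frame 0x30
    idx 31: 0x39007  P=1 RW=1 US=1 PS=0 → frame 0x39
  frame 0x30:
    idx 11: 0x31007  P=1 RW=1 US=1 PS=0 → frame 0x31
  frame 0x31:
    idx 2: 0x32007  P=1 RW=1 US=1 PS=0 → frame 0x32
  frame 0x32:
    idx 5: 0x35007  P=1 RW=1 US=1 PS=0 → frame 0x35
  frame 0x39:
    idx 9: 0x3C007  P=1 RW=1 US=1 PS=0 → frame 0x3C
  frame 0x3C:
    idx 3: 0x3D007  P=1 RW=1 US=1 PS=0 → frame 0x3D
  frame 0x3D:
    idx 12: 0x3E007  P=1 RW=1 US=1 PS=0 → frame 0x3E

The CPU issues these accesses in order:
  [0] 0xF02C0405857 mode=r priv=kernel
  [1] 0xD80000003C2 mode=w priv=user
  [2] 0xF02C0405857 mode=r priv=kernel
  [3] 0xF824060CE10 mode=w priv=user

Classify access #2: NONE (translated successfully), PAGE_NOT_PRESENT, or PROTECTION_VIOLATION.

Per-access translation:
#0 VA=0xF02C0405857 (r,kernel):
  L0 @0x2D[30] → 0x30007  P=1,RW=1,US=1,PS=0
  L1 @0x30[11] → 0x31007  P=1,RW=1,US=1,PS=0
  L2 @0x31[2] → 0x32007  P=1,RW=1,US=1,PS=0
  L3 @0x32[5] → 0x35007  P=1,RW=1,US=1,PS=0
  ✓ 0x35857  — 4 lookups
#1 VA=0xD80000003C2 (w,user):
  L0 @0x2D[27] → 0x6C006  P=0,RW=1,US=1,PS=0
  → PAGE_NOT_PRESENT  (1 entries read)
#2 VA=0xF02C0405857 (r,kernel):
  TLB hit vpn=0xF02C0405 → PA=0x35857
#3 VA=0xF824060CE10 (w,user):
  L0 @0x2D[31] → 0x39007  P=1,RW=1,US=1,PS=0
  L1 @0x39[9] → 0x3C007  P=1,RW=1,US=1,PS=0
  L2 @0x3C[3] → 0x3D007  P=1,RW=1,US=1,PS=0
  L3 @0x3D[12] → 0x3E007  P=1,RW=1,US=1,PS=0
  ✓ 0x3EE10  — 4 lookups

Access #2 fault: NONE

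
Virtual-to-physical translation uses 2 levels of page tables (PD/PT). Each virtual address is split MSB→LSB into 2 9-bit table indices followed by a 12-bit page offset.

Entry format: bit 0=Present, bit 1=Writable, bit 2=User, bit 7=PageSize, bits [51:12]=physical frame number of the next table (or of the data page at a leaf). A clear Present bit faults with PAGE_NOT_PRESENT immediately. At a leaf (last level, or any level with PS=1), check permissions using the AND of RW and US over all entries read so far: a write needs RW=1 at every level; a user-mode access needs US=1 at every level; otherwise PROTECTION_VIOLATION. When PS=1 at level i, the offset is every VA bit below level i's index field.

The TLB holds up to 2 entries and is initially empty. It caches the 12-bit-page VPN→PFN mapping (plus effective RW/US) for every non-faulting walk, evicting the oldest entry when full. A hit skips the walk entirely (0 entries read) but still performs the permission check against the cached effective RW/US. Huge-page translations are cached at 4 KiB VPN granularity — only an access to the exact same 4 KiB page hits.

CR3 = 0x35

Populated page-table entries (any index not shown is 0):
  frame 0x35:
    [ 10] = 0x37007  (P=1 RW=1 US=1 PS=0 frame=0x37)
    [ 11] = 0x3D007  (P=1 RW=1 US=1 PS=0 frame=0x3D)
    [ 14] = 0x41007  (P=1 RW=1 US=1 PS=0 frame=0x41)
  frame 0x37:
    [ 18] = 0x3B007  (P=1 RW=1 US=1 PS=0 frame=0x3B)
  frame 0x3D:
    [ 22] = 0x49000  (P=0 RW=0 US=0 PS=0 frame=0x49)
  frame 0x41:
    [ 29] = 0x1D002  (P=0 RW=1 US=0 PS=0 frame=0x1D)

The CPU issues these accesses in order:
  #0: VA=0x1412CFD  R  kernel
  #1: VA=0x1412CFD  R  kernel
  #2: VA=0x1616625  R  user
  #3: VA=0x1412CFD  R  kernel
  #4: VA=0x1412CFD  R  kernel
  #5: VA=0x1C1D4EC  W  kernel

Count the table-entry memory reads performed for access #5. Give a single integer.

Trace:
#0 VA=0x1412CFD (r,kernel):
  L0: frame=0x35 idx=10 entry=0x37007 [P=1 RW=1 US=1 PS=0]
  L1: frame=0x37 idx=18 entry=0x3B007 [P=1 RW=1 US=1 PS=0]
  ✓ 0x3BCFD  — 2 lookups
#1 VA=0x1412CFD (r,kernel):
  TLB hit vpn=0x1412 → PA=0x3BCFD
#2 VA=0x1616625 (r,user):
  L0: frame=0x35 idx=11 entry=0x3D007 [P=1 RW=1 US=1 PS=0]
  L1: frame=0x3D idx=22 entry=0x49000 [P=0 RW=0 US=0 PS=0]
  ⇒ fault: PAGE_NOT_PRESENT  — 2 lookups
#3 VA=0x1412CFD (r,kernel):
  TLB hit vpn=0x1412 → PA=0x3BCFD
#4 VA=0x1412CFD (r,kernel):
  TLB hit vpn=0x1412 → PA=0x3BCFD
#5 VA=0x1C1D4EC (w,kernel):
  L0: frame=0x35 idx=14 entry=0x41007 [P=1 RW=1 US=1 PS=0]
  L1: frame=0x41 idx=29 entry=0x1D002 [P=0 RW=1 US=0 PS=0]
  ⇒ fault: PAGE_NOT_PRESENT  — 2 lookups

Entries read for #5: 2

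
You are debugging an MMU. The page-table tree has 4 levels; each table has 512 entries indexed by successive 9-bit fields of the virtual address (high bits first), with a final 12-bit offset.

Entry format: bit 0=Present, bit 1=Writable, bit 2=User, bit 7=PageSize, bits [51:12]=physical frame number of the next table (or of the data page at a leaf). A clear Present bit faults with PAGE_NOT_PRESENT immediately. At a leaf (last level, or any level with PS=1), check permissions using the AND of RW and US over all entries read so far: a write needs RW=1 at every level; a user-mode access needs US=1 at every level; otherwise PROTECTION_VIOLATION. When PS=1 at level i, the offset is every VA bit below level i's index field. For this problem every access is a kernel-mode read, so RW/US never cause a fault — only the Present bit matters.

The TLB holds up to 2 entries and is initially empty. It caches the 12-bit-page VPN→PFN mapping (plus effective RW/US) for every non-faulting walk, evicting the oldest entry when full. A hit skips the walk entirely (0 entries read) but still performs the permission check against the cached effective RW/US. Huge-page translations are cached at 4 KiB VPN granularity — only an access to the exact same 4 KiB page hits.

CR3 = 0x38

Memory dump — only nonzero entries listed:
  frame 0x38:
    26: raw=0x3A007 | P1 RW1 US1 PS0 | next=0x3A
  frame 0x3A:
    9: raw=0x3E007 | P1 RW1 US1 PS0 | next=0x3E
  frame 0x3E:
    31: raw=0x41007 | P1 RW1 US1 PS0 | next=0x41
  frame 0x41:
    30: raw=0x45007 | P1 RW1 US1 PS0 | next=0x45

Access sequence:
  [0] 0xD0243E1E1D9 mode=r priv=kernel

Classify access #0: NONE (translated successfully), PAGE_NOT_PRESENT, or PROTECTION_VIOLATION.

Walk each access:
#0 VA=0xD0243E1E1D9 (r,kernel):
  L0: frame=0x38 idx=26 entry=0x3A007 [P=1 RW=1 US=1 PS=0]
  L1: frame=0x3A idx=9 entry=0x3E007 [P=1 RW=1 US=1 PS=0]
  L2: frame=0x3E idx=31 entry=0x41007 [P=1 RW=1 US=1 PS=0]
  L3: frame=0x41 idx=30 entry=0x45007 [P=1 RW=1 US=1 PS=0]
  ✓ 0x451D9  — 4 lookups

Access #0 fault: NONE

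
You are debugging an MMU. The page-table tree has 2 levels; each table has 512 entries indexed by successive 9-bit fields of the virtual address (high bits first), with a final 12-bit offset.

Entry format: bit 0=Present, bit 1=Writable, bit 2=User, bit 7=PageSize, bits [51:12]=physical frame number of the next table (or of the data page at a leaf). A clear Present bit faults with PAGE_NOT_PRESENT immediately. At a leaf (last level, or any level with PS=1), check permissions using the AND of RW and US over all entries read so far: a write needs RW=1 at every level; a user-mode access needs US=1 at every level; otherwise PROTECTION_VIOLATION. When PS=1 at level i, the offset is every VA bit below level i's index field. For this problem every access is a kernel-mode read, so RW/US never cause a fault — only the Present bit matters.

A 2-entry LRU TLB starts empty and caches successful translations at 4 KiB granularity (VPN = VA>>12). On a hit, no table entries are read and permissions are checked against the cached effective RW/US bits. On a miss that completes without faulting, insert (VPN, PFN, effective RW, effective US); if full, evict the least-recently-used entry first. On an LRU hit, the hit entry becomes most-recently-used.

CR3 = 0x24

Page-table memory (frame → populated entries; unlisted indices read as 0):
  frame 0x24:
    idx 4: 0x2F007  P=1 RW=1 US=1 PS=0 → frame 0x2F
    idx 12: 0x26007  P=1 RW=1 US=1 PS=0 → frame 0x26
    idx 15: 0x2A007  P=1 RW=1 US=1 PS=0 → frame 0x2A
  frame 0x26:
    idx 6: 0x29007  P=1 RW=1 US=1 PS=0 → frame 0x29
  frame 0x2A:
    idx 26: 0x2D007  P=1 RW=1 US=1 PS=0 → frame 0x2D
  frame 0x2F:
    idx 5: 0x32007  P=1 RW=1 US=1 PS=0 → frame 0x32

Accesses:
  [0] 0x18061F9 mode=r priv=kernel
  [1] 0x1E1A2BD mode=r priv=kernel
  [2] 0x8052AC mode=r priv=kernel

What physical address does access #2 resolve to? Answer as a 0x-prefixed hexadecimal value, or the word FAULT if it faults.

Walk each access:
#0 VA=0x18061F9 (r,kernel):
  L0 @0x24[12] → 0x26007  P=1,RW=1,US=1,PS=0
  L1 @0x26[6] → 0x29007  P=1,RW=1,US=1,PS=0
  ✓ 0x291F9  — 2 lookups
#1 VA=0x1E1A2BD (r,kernel):
  L0 @0x24[15] → 0x2A007  P=1,RW=1,US=1,PS=0
  L1 @0x2A[26] → 0x2D007  P=1,RW=1,US=1,PS=0
  ✓ 0x2D2BD  — 2 lookups
#2 VA=0x8052AC (r,kernel):
  L0 @0x24[4] → 0x2F007  P=1,RW=1,US=1,PS=0
  L1 @0x2F[5] → 0x32007  P=1,RW=1,US=1,PS=0
  ✓ 0x322AC  — 2 lookups

Access #2 PA: 0x322AC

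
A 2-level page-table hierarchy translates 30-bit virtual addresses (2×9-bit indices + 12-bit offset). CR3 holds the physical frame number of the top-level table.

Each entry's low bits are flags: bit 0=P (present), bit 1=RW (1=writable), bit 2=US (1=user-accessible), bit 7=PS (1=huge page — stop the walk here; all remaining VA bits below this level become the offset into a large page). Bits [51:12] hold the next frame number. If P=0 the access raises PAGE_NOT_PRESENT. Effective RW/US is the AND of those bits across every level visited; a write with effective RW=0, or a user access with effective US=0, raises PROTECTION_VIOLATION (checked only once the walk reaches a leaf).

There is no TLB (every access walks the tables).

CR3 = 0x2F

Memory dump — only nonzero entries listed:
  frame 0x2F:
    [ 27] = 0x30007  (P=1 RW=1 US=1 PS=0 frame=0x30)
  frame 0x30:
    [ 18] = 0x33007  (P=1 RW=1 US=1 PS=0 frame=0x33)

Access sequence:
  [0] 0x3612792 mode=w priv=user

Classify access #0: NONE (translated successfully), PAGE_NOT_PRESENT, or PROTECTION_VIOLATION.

Per-access translation:
#0 VA=0x3612792 (w,user):
  [0] read 0x2F idx=27: raw=0x30007 flags P=1 W=1 U=1 S=0
  [1] read 0x30 idx=18: raw=0x33007 flags P=1 W=1 U=1 S=0
  → PA=0x33792  (2 entries read)

Access #0 fault: NONE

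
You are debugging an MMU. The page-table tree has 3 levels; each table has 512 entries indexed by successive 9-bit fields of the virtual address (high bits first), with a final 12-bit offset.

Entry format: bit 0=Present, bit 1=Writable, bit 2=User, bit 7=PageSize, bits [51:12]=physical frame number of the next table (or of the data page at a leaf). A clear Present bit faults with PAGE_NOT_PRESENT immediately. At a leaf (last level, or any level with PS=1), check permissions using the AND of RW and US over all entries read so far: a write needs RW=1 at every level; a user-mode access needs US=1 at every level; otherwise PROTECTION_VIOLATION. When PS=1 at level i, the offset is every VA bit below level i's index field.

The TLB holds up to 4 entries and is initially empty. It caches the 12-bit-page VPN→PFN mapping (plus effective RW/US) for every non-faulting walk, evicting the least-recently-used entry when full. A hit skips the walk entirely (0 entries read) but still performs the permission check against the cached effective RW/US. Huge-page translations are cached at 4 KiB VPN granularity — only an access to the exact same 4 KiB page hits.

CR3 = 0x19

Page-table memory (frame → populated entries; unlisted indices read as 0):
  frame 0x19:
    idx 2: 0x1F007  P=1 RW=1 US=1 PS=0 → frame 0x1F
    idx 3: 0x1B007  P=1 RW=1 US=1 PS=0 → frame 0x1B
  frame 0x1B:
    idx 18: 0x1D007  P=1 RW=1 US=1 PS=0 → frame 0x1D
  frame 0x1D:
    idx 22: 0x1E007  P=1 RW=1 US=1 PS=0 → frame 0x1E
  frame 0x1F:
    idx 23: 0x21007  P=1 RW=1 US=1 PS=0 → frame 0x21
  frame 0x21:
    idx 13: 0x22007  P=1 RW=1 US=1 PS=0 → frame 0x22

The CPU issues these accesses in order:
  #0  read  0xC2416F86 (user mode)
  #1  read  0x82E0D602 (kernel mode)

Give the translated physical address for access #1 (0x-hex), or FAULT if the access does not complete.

Per-access translation:
#0 VA=0xC2416F86 (r,user):
  lvl0: tbl 0x19, slot 3 ⇒ 0x1B007 (P1/RW1/US1/PS0)
  lvl1: tbl 0x1B, slot 18 ⇒ 0x1D007 (P1/RW1/US1/PS0)
  lvl2: tbl 0x1D, slot 22 ⇒ 0x1E007 (P1/RW1/US1/PS0)
  ⇒ phys 0x1EF86  [3 reads]
#1 VA=0x82E0D602 (r,kernel):
  lvl0: tbl 0x19, slot 2 ⇒ 0x1F007 (P1/RW1/US1/PS0)
  lvl1: tbl 0x1F, slot 23 ⇒ 0x21007 (P1/RW1/US1/PS0)
  lvl2: tbl 0x21, slot 13 ⇒ 0x22007 (P1/RW1/US1/PS0)
  ⇒ phys 0x22602  [3 reads]

Access #1 PA: 0x22602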